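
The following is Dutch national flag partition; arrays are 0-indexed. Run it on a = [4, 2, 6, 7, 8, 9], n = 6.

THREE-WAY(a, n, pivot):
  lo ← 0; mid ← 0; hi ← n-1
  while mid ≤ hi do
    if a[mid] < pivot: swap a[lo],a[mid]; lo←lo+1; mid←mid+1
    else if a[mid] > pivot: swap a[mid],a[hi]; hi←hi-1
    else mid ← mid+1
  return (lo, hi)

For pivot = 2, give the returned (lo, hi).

pivot = 2; lo=0, mid=0, hi=5
a[mid]=4>2: swap a[0],a[5]; hi=4 → [9, 2, 6, 7, 8, 4]
a[mid]=9>2: swap a[0],a[4]; hi=3 → [8, 2, 6, 7, 9, 4]
a[mid]=8>2: swap a[0],a[3]; hi=2 → [7, 2, 6, 8, 9, 4]
a[mid]=7>2: swap a[0],a[2]; hi=1 → [6, 2, 7, 8, 9, 4]
a[mid]=6>2: swap a[0],a[1]; hi=0 → [2, 6, 7, 8, 9, 4]
a[mid]=2=2: mid=1
end: lo=0, hi=0; a = [2, 6, 7, 8, 9, 4]

(0, 0)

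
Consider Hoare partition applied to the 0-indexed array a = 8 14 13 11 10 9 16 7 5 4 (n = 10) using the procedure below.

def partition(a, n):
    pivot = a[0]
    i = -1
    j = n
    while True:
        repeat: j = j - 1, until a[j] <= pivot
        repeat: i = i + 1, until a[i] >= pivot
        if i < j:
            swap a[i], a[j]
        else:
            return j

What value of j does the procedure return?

2

pivot=8
j stops at 9 (4), i stops at 0 (8); swap ⇒ 4 14 13 11 10 9 16 7 5 8
j stops at 8 (5), i stops at 1 (14); swap ⇒ 4 5 13 11 10 9 16 7 14 8
j stops at 7 (7), i stops at 2 (13); swap ⇒ 4 5 7 11 10 9 16 13 14 8
j stops at 2, i stops at 3; i≥j ⇒ return 2. a=4 5 7 11 10 9 16 13 14 8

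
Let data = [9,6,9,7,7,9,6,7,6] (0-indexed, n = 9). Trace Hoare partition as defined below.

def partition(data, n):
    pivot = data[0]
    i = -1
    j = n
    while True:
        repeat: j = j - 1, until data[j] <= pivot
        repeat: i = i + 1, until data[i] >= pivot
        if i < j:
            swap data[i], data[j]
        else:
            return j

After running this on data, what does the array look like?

[6,6,7,7,7,6,9,9,9]

pivot=9
j stops at 8 (6), i stops at 0 (9); swap ⇒ [6,6,9,7,7,9,6,7,9]
j stops at 7 (7), i stops at 2 (9); swap ⇒ [6,6,7,7,7,9,6,9,9]
j stops at 6 (6), i stops at 5 (9); swap ⇒ [6,6,7,7,7,6,9,9,9]
j stops at 5, i stops at 6; i≥j ⇒ return 5. data=[6,6,7,7,7,6,9,9,9]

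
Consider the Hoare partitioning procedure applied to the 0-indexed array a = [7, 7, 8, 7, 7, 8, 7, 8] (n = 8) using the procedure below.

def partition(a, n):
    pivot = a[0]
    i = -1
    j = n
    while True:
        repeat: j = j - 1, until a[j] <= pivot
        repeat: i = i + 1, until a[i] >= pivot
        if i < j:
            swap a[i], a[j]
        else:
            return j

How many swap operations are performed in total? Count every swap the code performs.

3

pivot=7
j stops at 6 (7), i stops at 0 (7); swap ⇒ [7, 7, 8, 7, 7, 8, 7, 8]
j stops at 4 (7), i stops at 1 (7); swap ⇒ [7, 7, 8, 7, 7, 8, 7, 8]
j stops at 3 (7), i stops at 2 (8); swap ⇒ [7, 7, 7, 8, 7, 8, 7, 8]
j stops at 2, i stops at 3; i≥j ⇒ return 2. a=[7, 7, 7, 8, 7, 8, 7, 8]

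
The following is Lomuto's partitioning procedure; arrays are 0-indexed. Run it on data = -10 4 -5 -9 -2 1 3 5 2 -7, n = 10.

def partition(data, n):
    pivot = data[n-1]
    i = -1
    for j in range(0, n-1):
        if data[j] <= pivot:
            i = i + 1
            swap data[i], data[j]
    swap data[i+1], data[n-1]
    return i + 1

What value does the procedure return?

pivot=-7, i=-1
j=0: -10≤-7, i=0, swap(0,0) ⇒ -10 4 -5 -9 -2 1 3 5 2 -7
j=1: 4>-7, skip
j=2: -5>-7, skip
j=3: -9≤-7, i=1, swap(1,3) ⇒ -10 -9 -5 4 -2 1 3 5 2 -7
j=4: -2>-7, skip
j=5: 1>-7, skip
j=6: 3>-7, skip
j=7: 5>-7, skip
j=8: 2>-7, skip
swap(2,9) ⇒ -10 -9 -7 4 -2 1 3 5 2 -5; return 2

2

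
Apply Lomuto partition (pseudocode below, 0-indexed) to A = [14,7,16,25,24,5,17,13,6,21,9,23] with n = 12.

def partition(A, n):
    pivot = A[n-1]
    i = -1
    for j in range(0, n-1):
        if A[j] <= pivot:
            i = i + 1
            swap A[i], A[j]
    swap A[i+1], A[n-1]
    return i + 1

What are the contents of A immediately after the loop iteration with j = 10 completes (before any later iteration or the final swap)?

[14,7,16,5,17,13,6,21,9,25,24,23]

pivot = A[11] = 23; i = -1
j=0: A[0]=14 ≤ 23 → i=0, swap A[0],A[0] (no change) → [14,7,16,25,24,5,17,13,6,21,9,23]
j=1: A[1]=7 ≤ 23 → i=1, swap A[1],A[1] (no change) → [14,7,16,25,24,5,17,13,6,21,9,23]
j=2: A[2]=16 ≤ 23 → i=2, swap A[2],A[2] (no change) → [14,7,16,25,24,5,17,13,6,21,9,23]
j=3: A[3]=25 > 23 → no swap
j=4: A[4]=24 > 23 → no swap
j=5: A[5]=5 ≤ 23 → i=3, swap A[3],A[5] → [14,7,16,5,24,25,17,13,6,21,9,23]
j=6: A[6]=17 ≤ 23 → i=4, swap A[4],A[6] → [14,7,16,5,17,25,24,13,6,21,9,23]
j=7: A[7]=13 ≤ 23 → i=5, swap A[5],A[7] → [14,7,16,5,17,13,24,25,6,21,9,23]
j=8: A[8]=6 ≤ 23 → i=6, swap A[6],A[8] → [14,7,16,5,17,13,6,25,24,21,9,23]
j=9: A[9]=21 ≤ 23 → i=7, swap A[7],A[9] → [14,7,16,5,17,13,6,21,24,25,9,23]
j=10: A[10]=9 ≤ 23 → i=8, swap A[8],A[10] → [14,7,16,5,17,13,6,21,9,25,24,23]
(after j=10) A = [14,7,16,5,17,13,6,21,9,25,24,23]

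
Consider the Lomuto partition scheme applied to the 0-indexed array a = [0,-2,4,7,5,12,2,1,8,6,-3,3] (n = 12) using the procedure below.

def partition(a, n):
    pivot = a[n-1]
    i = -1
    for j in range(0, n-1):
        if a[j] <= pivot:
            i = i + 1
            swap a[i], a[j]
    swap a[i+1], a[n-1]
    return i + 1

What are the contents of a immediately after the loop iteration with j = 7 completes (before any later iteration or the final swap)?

[0,-2,2,1,5,12,4,7,8,6,-3,3]

pivot = a[11] = 3; i = -1
j=0: a[0]=0 ≤ 3 → i=0, swap a[0],a[0] (no change) → [0,-2,4,7,5,12,2,1,8,6,-3,3]
j=1: a[1]=-2 ≤ 3 → i=1, swap a[1],a[1] (no change) → [0,-2,4,7,5,12,2,1,8,6,-3,3]
j=2: a[2]=4 > 3 → no swap
j=3: a[3]=7 > 3 → no swap
j=4: a[4]=5 > 3 → no swap
j=5: a[5]=12 > 3 → no swap
j=6: a[6]=2 ≤ 3 → i=2, swap a[2],a[6] → [0,-2,2,7,5,12,4,1,8,6,-3,3]
j=7: a[7]=1 ≤ 3 → i=3, swap a[3],a[7] → [0,-2,2,1,5,12,4,7,8,6,-3,3]
(after j=7) a = [0,-2,2,1,5,12,4,7,8,6,-3,3]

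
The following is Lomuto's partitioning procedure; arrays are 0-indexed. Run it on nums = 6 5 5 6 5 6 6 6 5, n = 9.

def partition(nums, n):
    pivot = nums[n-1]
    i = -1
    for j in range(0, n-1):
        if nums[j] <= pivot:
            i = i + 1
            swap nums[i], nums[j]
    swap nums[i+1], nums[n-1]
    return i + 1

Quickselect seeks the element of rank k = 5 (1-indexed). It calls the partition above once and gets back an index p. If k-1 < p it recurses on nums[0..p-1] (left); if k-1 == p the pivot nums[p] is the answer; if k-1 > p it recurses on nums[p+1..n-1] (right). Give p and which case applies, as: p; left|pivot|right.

3; right

pivot = nums[8] = 5; i = -1
j=0: nums[0]=6 > 5 → no swap
j=1: nums[1]=5 ≤ 5 → i=0, swap nums[0],nums[1] → 5 6 5 6 5 6 6 6 5
j=2: nums[2]=5 ≤ 5 → i=1, swap nums[1],nums[2] → 5 5 6 6 5 6 6 6 5
j=3: nums[3]=6 > 5 → no swap
j=4: nums[4]=5 ≤ 5 → i=2, swap nums[2],nums[4] → 5 5 5 6 6 6 6 6 5
j=5: nums[5]=6 > 5 → no swap
j=6: nums[6]=6 > 5 → no swap
j=7: nums[7]=6 > 5 → no swap
final swap nums[3],nums[8] → 5 5 5 5 6 6 6 6 6; return 3
p = 3; k-1 = 4 > 3 ⇒ right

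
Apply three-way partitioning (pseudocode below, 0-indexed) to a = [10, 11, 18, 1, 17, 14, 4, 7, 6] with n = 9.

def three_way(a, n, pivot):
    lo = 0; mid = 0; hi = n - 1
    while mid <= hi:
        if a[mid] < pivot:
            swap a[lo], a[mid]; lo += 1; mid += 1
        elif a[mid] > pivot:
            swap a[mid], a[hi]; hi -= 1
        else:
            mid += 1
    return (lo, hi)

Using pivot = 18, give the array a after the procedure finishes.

pivot = 18; lo=0, mid=0, hi=8
a[mid]=10<18: swap a[0],a[0]; lo=1,mid=1 → [10, 11, 18, 1, 17, 14, 4, 7, 6]
a[mid]=11<18: swap a[1],a[1]; lo=2,mid=2 → [10, 11, 18, 1, 17, 14, 4, 7, 6]
a[mid]=18=18: mid=3
a[mid]=1<18: swap a[2],a[3]; lo=3,mid=4 → [10, 11, 1, 18, 17, 14, 4, 7, 6]
a[mid]=17<18: swap a[3],a[4]; lo=4,mid=5 → [10, 11, 1, 17, 18, 14, 4, 7, 6]
a[mid]=14<18: swap a[4],a[5]; lo=5,mid=6 → [10, 11, 1, 17, 14, 18, 4, 7, 6]
a[mid]=4<18: swap a[5],a[6]; lo=6,mid=7 → [10, 11, 1, 17, 14, 4, 18, 7, 6]
a[mid]=7<18: swap a[6],a[7]; lo=7,mid=8 → [10, 11, 1, 17, 14, 4, 7, 18, 6]
a[mid]=6<18: swap a[7],a[8]; lo=8,mid=9 → [10, 11, 1, 17, 14, 4, 7, 6, 18]
end: lo=8, hi=8; a = [10, 11, 1, 17, 14, 4, 7, 6, 18]

[10, 11, 1, 17, 14, 4, 7, 6, 18]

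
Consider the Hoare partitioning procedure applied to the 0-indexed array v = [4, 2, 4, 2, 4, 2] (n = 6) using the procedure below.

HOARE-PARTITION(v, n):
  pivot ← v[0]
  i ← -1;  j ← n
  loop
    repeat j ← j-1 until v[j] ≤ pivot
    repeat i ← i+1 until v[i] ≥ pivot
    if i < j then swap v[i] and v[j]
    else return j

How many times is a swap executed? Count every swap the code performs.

pivot = v[0] = 4; i = -1, j = 6
j→5 (v[5]=2≤4), i→0 (v[0]=4≥4); i<j, swap → [2, 2, 4, 2, 4, 4]
j→4 (v[4]=4≤4), i→2 (v[2]=4≥4); i<j, swap → [2, 2, 4, 2, 4, 4]
j→3, i→4; i≥j, return j=3. v = [2, 2, 4, 2, 4, 4]

2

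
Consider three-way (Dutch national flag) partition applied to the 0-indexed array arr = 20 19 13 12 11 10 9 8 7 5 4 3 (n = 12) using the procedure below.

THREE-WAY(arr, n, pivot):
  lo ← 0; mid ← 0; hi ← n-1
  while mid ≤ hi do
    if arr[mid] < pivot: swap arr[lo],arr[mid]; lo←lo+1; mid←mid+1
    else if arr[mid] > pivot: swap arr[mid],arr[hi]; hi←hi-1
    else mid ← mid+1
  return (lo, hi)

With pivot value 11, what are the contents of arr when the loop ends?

pivot = 11; lo=0, mid=0, hi=11
arr[mid]=20>11: swap arr[0],arr[11]; hi=10 → 3 19 13 12 11 10 9 8 7 5 4 20
arr[mid]=3<11: swap arr[0],arr[0]; lo=1,mid=1 → 3 19 13 12 11 10 9 8 7 5 4 20
arr[mid]=19>11: swap arr[1],arr[10]; hi=9 → 3 4 13 12 11 10 9 8 7 5 19 20
arr[mid]=4<11: swap arr[1],arr[1]; lo=2,mid=2 → 3 4 13 12 11 10 9 8 7 5 19 20
arr[mid]=13>11: swap arr[2],arr[9]; hi=8 → 3 4 5 12 11 10 9 8 7 13 19 20
arr[mid]=5<11: swap arr[2],arr[2]; lo=3,mid=3 → 3 4 5 12 11 10 9 8 7 13 19 20
arr[mid]=12>11: swap arr[3],arr[8]; hi=7 → 3 4 5 7 11 10 9 8 12 13 19 20
arr[mid]=7<11: swap arr[3],arr[3]; lo=4,mid=4 → 3 4 5 7 11 10 9 8 12 13 19 20
arr[mid]=11=11: mid=5
arr[mid]=10<11: swap arr[4],arr[5]; lo=5,mid=6 → 3 4 5 7 10 11 9 8 12 13 19 20
arr[mid]=9<11: swap arr[5],arr[6]; lo=6,mid=7 → 3 4 5 7 10 9 11 8 12 13 19 20
arr[mid]=8<11: swap arr[6],arr[7]; lo=7,mid=8 → 3 4 5 7 10 9 8 11 12 13 19 20
end: lo=7, hi=7; arr = 3 4 5 7 10 9 8 11 12 13 19 20

3 4 5 7 10 9 8 11 12 13 19 20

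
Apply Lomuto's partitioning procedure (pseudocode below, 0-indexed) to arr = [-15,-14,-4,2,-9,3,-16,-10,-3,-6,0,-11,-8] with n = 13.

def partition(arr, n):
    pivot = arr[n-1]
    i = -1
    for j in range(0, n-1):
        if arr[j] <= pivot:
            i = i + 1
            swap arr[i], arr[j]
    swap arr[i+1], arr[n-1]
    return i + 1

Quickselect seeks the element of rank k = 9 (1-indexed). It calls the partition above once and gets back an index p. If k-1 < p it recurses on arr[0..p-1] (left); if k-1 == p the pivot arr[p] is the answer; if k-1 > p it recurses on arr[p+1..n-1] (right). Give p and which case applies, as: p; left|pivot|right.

pivot=-8, i=-1
j=0: -15≤-8, i=0, swap(0,0) ⇒ [-15,-14,-4,2,-9,3,-16,-10,-3,-6,0,-11,-8]
j=1: -14≤-8, i=1, swap(1,1) ⇒ [-15,-14,-4,2,-9,3,-16,-10,-3,-6,0,-11,-8]
j=2: -4>-8, skip
j=3: 2>-8, skip
j=4: -9≤-8, i=2, swap(2,4) ⇒ [-15,-14,-9,2,-4,3,-16,-10,-3,-6,0,-11,-8]
j=5: 3>-8, skip
j=6: -16≤-8, i=3, swap(3,6) ⇒ [-15,-14,-9,-16,-4,3,2,-10,-3,-6,0,-11,-8]
j=7: -10≤-8, i=4, swap(4,7) ⇒ [-15,-14,-9,-16,-10,3,2,-4,-3,-6,0,-11,-8]
j=8: -3>-8, skip
j=9: -6>-8, skip
j=10: 0>-8, skip
j=11: -11≤-8, i=5, swap(5,11) ⇒ [-15,-14,-9,-16,-10,-11,2,-4,-3,-6,0,3,-8]
swap(6,12) ⇒ [-15,-14,-9,-16,-10,-11,-8,-4,-3,-6,0,3,2]; return 6
p = 6; k-1 = 8 > 6 ⇒ right

6; right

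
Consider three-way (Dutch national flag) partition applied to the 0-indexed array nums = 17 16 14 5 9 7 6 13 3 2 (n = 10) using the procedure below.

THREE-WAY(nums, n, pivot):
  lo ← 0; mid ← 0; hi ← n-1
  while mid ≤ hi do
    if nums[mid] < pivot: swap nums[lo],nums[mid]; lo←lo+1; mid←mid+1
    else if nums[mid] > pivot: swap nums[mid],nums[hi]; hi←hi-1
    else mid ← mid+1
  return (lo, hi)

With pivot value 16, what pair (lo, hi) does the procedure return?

lo=0 mid=0 hi=9
17>16: swap(0,9), hi=8 ⇒ 2 16 14 5 9 7 6 13 3 17
2<16: swap(0,0), lo=1 mid=1 ⇒ 2 16 14 5 9 7 6 13 3 17
16=16: mid=2
14<16: swap(1,2), lo=2 mid=3 ⇒ 2 14 16 5 9 7 6 13 3 17
5<16: swap(2,3), lo=3 mid=4 ⇒ 2 14 5 16 9 7 6 13 3 17
9<16: swap(3,4), lo=4 mid=5 ⇒ 2 14 5 9 16 7 6 13 3 17
7<16: swap(4,5), lo=5 mid=6 ⇒ 2 14 5 9 7 16 6 13 3 17
6<16: swap(5,6), lo=6 mid=7 ⇒ 2 14 5 9 7 6 16 13 3 17
13<16: swap(6,7), lo=7 mid=8 ⇒ 2 14 5 9 7 6 13 16 3 17
3<16: swap(7,8), lo=8 mid=9 ⇒ 2 14 5 9 7 6 13 3 16 17
done. lo=8 hi=8; nums=2 14 5 9 7 6 13 3 16 17

(8, 8)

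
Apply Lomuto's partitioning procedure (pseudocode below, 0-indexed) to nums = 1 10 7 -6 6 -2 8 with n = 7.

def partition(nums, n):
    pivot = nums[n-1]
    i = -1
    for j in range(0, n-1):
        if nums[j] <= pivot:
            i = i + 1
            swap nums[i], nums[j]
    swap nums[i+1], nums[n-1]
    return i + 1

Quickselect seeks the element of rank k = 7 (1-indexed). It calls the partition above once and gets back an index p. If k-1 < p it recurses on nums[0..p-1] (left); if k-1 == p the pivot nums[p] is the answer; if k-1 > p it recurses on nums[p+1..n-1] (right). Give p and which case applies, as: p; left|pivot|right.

5; right

pivot = nums[6] = 8; i = -1
j=0: nums[0]=1 ≤ 8 → i=0, swap nums[0],nums[0] (no change) → 1 10 7 -6 6 -2 8
j=1: nums[1]=10 > 8 → no swap
j=2: nums[2]=7 ≤ 8 → i=1, swap nums[1],nums[2] → 1 7 10 -6 6 -2 8
j=3: nums[3]=-6 ≤ 8 → i=2, swap nums[2],nums[3] → 1 7 -6 10 6 -2 8
j=4: nums[4]=6 ≤ 8 → i=3, swap nums[3],nums[4] → 1 7 -6 6 10 -2 8
j=5: nums[5]=-2 ≤ 8 → i=4, swap nums[4],nums[5] → 1 7 -6 6 -2 10 8
final swap nums[5],nums[6] → 1 7 -6 6 -2 8 10; return 5
p = 5; k-1 = 6 > 5 ⇒ right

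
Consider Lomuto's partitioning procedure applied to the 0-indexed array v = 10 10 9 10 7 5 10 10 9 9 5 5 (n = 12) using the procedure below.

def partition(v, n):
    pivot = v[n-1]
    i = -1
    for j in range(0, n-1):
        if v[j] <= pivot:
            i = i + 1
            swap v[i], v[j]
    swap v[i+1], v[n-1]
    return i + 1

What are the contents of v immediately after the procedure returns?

5 5 5 10 7 10 10 10 9 9 10 9

pivot=5, i=-1
j=0: 10>5, skip
j=1: 10>5, skip
j=2: 9>5, skip
j=3: 10>5, skip
j=4: 7>5, skip
j=5: 5≤5, i=0, swap(0,5) ⇒ 5 10 9 10 7 10 10 10 9 9 5 5
j=6: 10>5, skip
j=7: 10>5, skip
j=8: 9>5, skip
j=9: 9>5, skip
j=10: 5≤5, i=1, swap(1,10) ⇒ 5 5 9 10 7 10 10 10 9 9 10 5
swap(2,11) ⇒ 5 5 5 10 7 10 10 10 9 9 10 9; return 2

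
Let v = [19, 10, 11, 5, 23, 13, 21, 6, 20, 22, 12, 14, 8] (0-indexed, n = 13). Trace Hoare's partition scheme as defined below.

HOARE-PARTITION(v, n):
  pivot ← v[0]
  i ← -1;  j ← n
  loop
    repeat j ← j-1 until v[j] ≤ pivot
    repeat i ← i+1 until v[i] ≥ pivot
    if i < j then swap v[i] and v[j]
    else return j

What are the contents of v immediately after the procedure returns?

[8, 10, 11, 5, 14, 13, 12, 6, 20, 22, 21, 23, 19]

pivot = v[0] = 19; i = -1, j = 13
j→12 (v[12]=8≤19), i→0 (v[0]=19≥19); i<j, swap → [8, 10, 11, 5, 23, 13, 21, 6, 20, 22, 12, 14, 19]
j→11 (v[11]=14≤19), i→4 (v[4]=23≥19); i<j, swap → [8, 10, 11, 5, 14, 13, 21, 6, 20, 22, 12, 23, 19]
j→10 (v[10]=12≤19), i→6 (v[6]=21≥19); i<j, swap → [8, 10, 11, 5, 14, 13, 12, 6, 20, 22, 21, 23, 19]
j→7, i→8; i≥j, return j=7. v = [8, 10, 11, 5, 14, 13, 12, 6, 20, 22, 21, 23, 19]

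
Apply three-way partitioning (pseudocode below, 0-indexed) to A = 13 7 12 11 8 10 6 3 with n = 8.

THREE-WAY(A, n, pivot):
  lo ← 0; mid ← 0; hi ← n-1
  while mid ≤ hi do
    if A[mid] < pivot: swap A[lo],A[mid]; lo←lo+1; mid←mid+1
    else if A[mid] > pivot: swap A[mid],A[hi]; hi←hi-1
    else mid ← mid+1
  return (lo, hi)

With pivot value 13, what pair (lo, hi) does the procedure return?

(7, 7)

lo=0 mid=0 hi=7
13=13: mid=1
7<13: swap(0,1), lo=1 mid=2 ⇒ 7 13 12 11 8 10 6 3
12<13: swap(1,2), lo=2 mid=3 ⇒ 7 12 13 11 8 10 6 3
11<13: swap(2,3), lo=3 mid=4 ⇒ 7 12 11 13 8 10 6 3
8<13: swap(3,4), lo=4 mid=5 ⇒ 7 12 11 8 13 10 6 3
10<13: swap(4,5), lo=5 mid=6 ⇒ 7 12 11 8 10 13 6 3
6<13: swap(5,6), lo=6 mid=7 ⇒ 7 12 11 8 10 6 13 3
3<13: swap(6,7), lo=7 mid=8 ⇒ 7 12 11 8 10 6 3 13
done. lo=7 hi=7; A=7 12 11 8 10 6 3 13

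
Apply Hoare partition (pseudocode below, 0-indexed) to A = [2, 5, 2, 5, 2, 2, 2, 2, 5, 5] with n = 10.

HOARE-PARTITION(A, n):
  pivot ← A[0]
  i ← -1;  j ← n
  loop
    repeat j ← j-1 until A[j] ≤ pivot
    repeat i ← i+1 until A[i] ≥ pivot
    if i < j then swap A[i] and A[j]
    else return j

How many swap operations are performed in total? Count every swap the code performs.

pivot = A[0] = 2; i = -1, j = 10
j→7 (A[7]=2≤2), i→0 (A[0]=2≥2); i<j, swap → [2, 5, 2, 5, 2, 2, 2, 2, 5, 5]
j→6 (A[6]=2≤2), i→1 (A[1]=5≥2); i<j, swap → [2, 2, 2, 5, 2, 2, 5, 2, 5, 5]
j→5 (A[5]=2≤2), i→2 (A[2]=2≥2); i<j, swap → [2, 2, 2, 5, 2, 2, 5, 2, 5, 5]
j→4 (A[4]=2≤2), i→3 (A[3]=5≥2); i<j, swap → [2, 2, 2, 2, 5, 2, 5, 2, 5, 5]
j→3, i→4; i≥j, return j=3. A = [2, 2, 2, 2, 5, 2, 5, 2, 5, 5]

4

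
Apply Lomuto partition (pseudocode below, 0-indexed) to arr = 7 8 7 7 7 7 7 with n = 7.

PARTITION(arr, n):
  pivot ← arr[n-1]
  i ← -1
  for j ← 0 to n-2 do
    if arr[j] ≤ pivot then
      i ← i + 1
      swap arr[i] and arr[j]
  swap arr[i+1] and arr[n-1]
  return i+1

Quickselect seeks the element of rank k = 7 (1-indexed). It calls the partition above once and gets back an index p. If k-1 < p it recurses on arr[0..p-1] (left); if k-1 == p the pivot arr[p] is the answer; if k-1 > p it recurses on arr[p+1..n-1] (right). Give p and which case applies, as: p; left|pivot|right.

5; right

pivot = arr[6] = 7; i = -1
j=0: arr[0]=7 ≤ 7 → i=0, swap arr[0],arr[0] (no change) → 7 8 7 7 7 7 7
j=1: arr[1]=8 > 7 → no swap
j=2: arr[2]=7 ≤ 7 → i=1, swap arr[1],arr[2] → 7 7 8 7 7 7 7
j=3: arr[3]=7 ≤ 7 → i=2, swap arr[2],arr[3] → 7 7 7 8 7 7 7
j=4: arr[4]=7 ≤ 7 → i=3, swap arr[3],arr[4] → 7 7 7 7 8 7 7
j=5: arr[5]=7 ≤ 7 → i=4, swap arr[4],arr[5] → 7 7 7 7 7 8 7
final swap arr[5],arr[6] → 7 7 7 7 7 7 8; return 5
p = 5; k-1 = 6 > 5 ⇒ right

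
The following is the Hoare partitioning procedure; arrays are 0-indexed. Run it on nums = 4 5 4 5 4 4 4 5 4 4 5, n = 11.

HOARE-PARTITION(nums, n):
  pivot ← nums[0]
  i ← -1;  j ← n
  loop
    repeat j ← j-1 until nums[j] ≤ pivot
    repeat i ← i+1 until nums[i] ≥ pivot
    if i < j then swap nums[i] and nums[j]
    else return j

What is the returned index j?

pivot = nums[0] = 4; i = -1, j = 11
j→9 (nums[9]=4≤4), i→0 (nums[0]=4≥4); i<j, swap → 4 5 4 5 4 4 4 5 4 4 5
j→8 (nums[8]=4≤4), i→1 (nums[1]=5≥4); i<j, swap → 4 4 4 5 4 4 4 5 5 4 5
j→6 (nums[6]=4≤4), i→2 (nums[2]=4≥4); i<j, swap → 4 4 4 5 4 4 4 5 5 4 5
j→5 (nums[5]=4≤4), i→3 (nums[3]=5≥4); i<j, swap → 4 4 4 4 4 5 4 5 5 4 5
j→4, i→4; i≥j, return j=4. nums = 4 4 4 4 4 5 4 5 5 4 5

4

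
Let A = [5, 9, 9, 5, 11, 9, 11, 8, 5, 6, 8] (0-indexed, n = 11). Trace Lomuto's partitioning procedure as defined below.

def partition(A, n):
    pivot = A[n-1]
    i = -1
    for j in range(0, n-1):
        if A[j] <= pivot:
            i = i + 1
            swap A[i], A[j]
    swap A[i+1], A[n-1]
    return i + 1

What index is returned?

pivot = A[10] = 8; i = -1
j=0: A[0]=5 ≤ 8 → i=0, swap A[0],A[0] (no change) → [5, 9, 9, 5, 11, 9, 11, 8, 5, 6, 8]
j=1: A[1]=9 > 8 → no swap
j=2: A[2]=9 > 8 → no swap
j=3: A[3]=5 ≤ 8 → i=1, swap A[1],A[3] → [5, 5, 9, 9, 11, 9, 11, 8, 5, 6, 8]
j=4: A[4]=11 > 8 → no swap
j=5: A[5]=9 > 8 → no swap
j=6: A[6]=11 > 8 → no swap
j=7: A[7]=8 ≤ 8 → i=2, swap A[2],A[7] → [5, 5, 8, 9, 11, 9, 11, 9, 5, 6, 8]
j=8: A[8]=5 ≤ 8 → i=3, swap A[3],A[8] → [5, 5, 8, 5, 11, 9, 11, 9, 9, 6, 8]
j=9: A[9]=6 ≤ 8 → i=4, swap A[4],A[9] → [5, 5, 8, 5, 6, 9, 11, 9, 9, 11, 8]
final swap A[5],A[10] → [5, 5, 8, 5, 6, 8, 11, 9, 9, 11, 9]; return 5

5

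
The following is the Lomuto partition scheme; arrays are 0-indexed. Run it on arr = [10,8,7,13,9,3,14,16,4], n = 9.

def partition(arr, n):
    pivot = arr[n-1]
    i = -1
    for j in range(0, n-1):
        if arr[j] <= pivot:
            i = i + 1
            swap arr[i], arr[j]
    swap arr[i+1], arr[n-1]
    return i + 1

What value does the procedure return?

pivot=4, i=-1
j=0: 10>4, skip
j=1: 8>4, skip
j=2: 7>4, skip
j=3: 13>4, skip
j=4: 9>4, skip
j=5: 3≤4, i=0, swap(0,5) ⇒ [3,8,7,13,9,10,14,16,4]
j=6: 14>4, skip
j=7: 16>4, skip
swap(1,8) ⇒ [3,4,7,13,9,10,14,16,8]; return 1

1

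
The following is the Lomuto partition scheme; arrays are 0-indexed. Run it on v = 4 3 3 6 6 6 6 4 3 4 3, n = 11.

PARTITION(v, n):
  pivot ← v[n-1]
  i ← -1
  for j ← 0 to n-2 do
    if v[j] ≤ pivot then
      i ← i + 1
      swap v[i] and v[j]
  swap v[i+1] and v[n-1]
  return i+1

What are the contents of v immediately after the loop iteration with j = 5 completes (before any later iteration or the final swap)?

3 3 4 6 6 6 6 4 3 4 3

pivot=3, i=-1
j=0: 4>3, skip
j=1: 3≤3, i=0, swap(0,1) ⇒ 3 4 3 6 6 6 6 4 3 4 3
j=2: 3≤3, i=1, swap(1,2) ⇒ 3 3 4 6 6 6 6 4 3 4 3
j=3: 6>3, skip
j=4: 6>3, skip
j=5: 6>3, skip
(after j=5) v = 3 3 4 6 6 6 6 4 3 4 3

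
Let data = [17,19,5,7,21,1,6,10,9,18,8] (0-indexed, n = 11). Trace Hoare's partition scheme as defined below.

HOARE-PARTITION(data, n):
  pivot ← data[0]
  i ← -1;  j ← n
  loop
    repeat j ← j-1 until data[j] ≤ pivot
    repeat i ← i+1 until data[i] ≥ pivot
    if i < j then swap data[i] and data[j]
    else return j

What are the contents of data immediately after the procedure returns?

pivot = data[0] = 17; i = -1, j = 11
j→10 (data[10]=8≤17), i→0 (data[0]=17≥17); i<j, swap → [8,19,5,7,21,1,6,10,9,18,17]
j→8 (data[8]=9≤17), i→1 (data[1]=19≥17); i<j, swap → [8,9,5,7,21,1,6,10,19,18,17]
j→7 (data[7]=10≤17), i→4 (data[4]=21≥17); i<j, swap → [8,9,5,7,10,1,6,21,19,18,17]
j→6, i→7; i≥j, return j=6. data = [8,9,5,7,10,1,6,21,19,18,17]

[8,9,5,7,10,1,6,21,19,18,17]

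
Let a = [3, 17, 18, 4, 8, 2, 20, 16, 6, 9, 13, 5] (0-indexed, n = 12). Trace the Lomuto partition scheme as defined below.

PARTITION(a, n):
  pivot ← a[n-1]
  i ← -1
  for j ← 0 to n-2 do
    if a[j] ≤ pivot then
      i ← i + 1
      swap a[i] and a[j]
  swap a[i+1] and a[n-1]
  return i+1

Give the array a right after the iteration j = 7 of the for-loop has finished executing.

pivot = a[11] = 5; i = -1
j=0: a[0]=3 ≤ 5 → i=0, swap a[0],a[0] (no change) → [3, 17, 18, 4, 8, 2, 20, 16, 6, 9, 13, 5]
j=1: a[1]=17 > 5 → no swap
j=2: a[2]=18 > 5 → no swap
j=3: a[3]=4 ≤ 5 → i=1, swap a[1],a[3] → [3, 4, 18, 17, 8, 2, 20, 16, 6, 9, 13, 5]
j=4: a[4]=8 > 5 → no swap
j=5: a[5]=2 ≤ 5 → i=2, swap a[2],a[5] → [3, 4, 2, 17, 8, 18, 20, 16, 6, 9, 13, 5]
j=6: a[6]=20 > 5 → no swap
j=7: a[7]=16 > 5 → no swap
(after j=7) a = [3, 4, 2, 17, 8, 18, 20, 16, 6, 9, 13, 5]

[3, 4, 2, 17, 8, 18, 20, 16, 6, 9, 13, 5]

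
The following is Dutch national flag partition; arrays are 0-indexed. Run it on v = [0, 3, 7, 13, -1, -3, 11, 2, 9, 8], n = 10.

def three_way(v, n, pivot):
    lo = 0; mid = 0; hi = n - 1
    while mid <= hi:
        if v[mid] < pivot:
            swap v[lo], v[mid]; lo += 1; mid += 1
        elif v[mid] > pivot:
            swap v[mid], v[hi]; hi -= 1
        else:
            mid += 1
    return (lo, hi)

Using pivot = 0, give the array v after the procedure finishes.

[-3, -1, 0, 13, 7, 11, 2, 9, 8, 3]

lo=0 mid=0 hi=9
0=0: mid=1
3>0: swap(1,9), hi=8 ⇒ [0, 8, 7, 13, -1, -3, 11, 2, 9, 3]
8>0: swap(1,8), hi=7 ⇒ [0, 9, 7, 13, -1, -3, 11, 2, 8, 3]
9>0: swap(1,7), hi=6 ⇒ [0, 2, 7, 13, -1, -3, 11, 9, 8, 3]
2>0: swap(1,6), hi=5 ⇒ [0, 11, 7, 13, -1, -3, 2, 9, 8, 3]
11>0: swap(1,5), hi=4 ⇒ [0, -3, 7, 13, -1, 11, 2, 9, 8, 3]
-3<0: swap(0,1), lo=1 mid=2 ⇒ [-3, 0, 7, 13, -1, 11, 2, 9, 8, 3]
7>0: swap(2,4), hi=3 ⇒ [-3, 0, -1, 13, 7, 11, 2, 9, 8, 3]
-1<0: swap(1,2), lo=2 mid=3 ⇒ [-3, -1, 0, 13, 7, 11, 2, 9, 8, 3]
13>0: swap(3,3), hi=2 ⇒ [-3, -1, 0, 13, 7, 11, 2, 9, 8, 3]
done. lo=2 hi=2; v=[-3, -1, 0, 13, 7, 11, 2, 9, 8, 3]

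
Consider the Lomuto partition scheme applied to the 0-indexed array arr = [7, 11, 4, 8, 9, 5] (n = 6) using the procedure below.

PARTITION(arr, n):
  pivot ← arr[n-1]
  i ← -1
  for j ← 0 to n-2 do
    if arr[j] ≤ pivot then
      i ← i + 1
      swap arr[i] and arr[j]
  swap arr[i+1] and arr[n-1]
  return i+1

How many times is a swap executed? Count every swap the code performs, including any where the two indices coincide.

2

pivot=5, i=-1
j=0: 7>5, skip
j=1: 11>5, skip
j=2: 4≤5, i=0, swap(0,2) ⇒ [4, 11, 7, 8, 9, 5]
j=3: 8>5, skip
j=4: 9>5, skip
swap(1,5) ⇒ [4, 5, 7, 8, 9, 11]; return 1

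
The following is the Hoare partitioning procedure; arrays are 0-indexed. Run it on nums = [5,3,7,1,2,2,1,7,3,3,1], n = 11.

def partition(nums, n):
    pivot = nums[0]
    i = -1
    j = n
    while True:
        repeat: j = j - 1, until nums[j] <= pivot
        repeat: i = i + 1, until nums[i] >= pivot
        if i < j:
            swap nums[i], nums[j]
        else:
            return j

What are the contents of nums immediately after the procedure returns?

[1,3,3,1,2,2,1,3,7,7,5]

pivot = nums[0] = 5; i = -1, j = 11
j→10 (nums[10]=1≤5), i→0 (nums[0]=5≥5); i<j, swap → [1,3,7,1,2,2,1,7,3,3,5]
j→9 (nums[9]=3≤5), i→2 (nums[2]=7≥5); i<j, swap → [1,3,3,1,2,2,1,7,3,7,5]
j→8 (nums[8]=3≤5), i→7 (nums[7]=7≥5); i<j, swap → [1,3,3,1,2,2,1,3,7,7,5]
j→7, i→8; i≥j, return j=7. nums = [1,3,3,1,2,2,1,3,7,7,5]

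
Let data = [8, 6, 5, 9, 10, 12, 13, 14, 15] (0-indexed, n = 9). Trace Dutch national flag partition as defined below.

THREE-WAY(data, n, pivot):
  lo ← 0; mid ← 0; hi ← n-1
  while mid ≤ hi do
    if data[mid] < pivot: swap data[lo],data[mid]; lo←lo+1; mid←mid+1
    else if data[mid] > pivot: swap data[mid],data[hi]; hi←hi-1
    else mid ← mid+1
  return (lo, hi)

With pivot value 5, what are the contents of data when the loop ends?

[5, 6, 9, 10, 12, 13, 14, 15, 8]

pivot = 5; lo=0, mid=0, hi=8
data[mid]=8>5: swap data[0],data[8]; hi=7 → [15, 6, 5, 9, 10, 12, 13, 14, 8]
data[mid]=15>5: swap data[0],data[7]; hi=6 → [14, 6, 5, 9, 10, 12, 13, 15, 8]
data[mid]=14>5: swap data[0],data[6]; hi=5 → [13, 6, 5, 9, 10, 12, 14, 15, 8]
data[mid]=13>5: swap data[0],data[5]; hi=4 → [12, 6, 5, 9, 10, 13, 14, 15, 8]
data[mid]=12>5: swap data[0],data[4]; hi=3 → [10, 6, 5, 9, 12, 13, 14, 15, 8]
data[mid]=10>5: swap data[0],data[3]; hi=2 → [9, 6, 5, 10, 12, 13, 14, 15, 8]
data[mid]=9>5: swap data[0],data[2]; hi=1 → [5, 6, 9, 10, 12, 13, 14, 15, 8]
data[mid]=5=5: mid=1
data[mid]=6>5: swap data[1],data[1]; hi=0 → [5, 6, 9, 10, 12, 13, 14, 15, 8]
end: lo=0, hi=0; data = [5, 6, 9, 10, 12, 13, 14, 15, 8]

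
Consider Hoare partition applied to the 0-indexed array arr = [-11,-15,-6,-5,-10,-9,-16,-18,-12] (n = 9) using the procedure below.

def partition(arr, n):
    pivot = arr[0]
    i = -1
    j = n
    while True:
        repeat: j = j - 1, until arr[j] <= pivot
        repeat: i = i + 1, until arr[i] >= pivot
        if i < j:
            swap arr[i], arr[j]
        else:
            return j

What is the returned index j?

pivot=-11
j stops at 8 (-12), i stops at 0 (-11); swap ⇒ [-12,-15,-6,-5,-10,-9,-16,-18,-11]
j stops at 7 (-18), i stops at 2 (-6); swap ⇒ [-12,-15,-18,-5,-10,-9,-16,-6,-11]
j stops at 6 (-16), i stops at 3 (-5); swap ⇒ [-12,-15,-18,-16,-10,-9,-5,-6,-11]
j stops at 3, i stops at 4; i≥j ⇒ return 3. arr=[-12,-15,-18,-16,-10,-9,-5,-6,-11]

3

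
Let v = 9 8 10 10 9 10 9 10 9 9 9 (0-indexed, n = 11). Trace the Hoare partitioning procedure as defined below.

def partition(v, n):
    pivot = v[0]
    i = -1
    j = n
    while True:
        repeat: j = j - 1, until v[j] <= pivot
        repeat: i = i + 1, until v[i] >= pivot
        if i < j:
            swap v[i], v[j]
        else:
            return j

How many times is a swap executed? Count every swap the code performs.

pivot = v[0] = 9; i = -1, j = 11
j→10 (v[10]=9≤9), i→0 (v[0]=9≥9); i<j, swap → 9 8 10 10 9 10 9 10 9 9 9
j→9 (v[9]=9≤9), i→2 (v[2]=10≥9); i<j, swap → 9 8 9 10 9 10 9 10 9 10 9
j→8 (v[8]=9≤9), i→3 (v[3]=10≥9); i<j, swap → 9 8 9 9 9 10 9 10 10 10 9
j→6 (v[6]=9≤9), i→4 (v[4]=9≥9); i<j, swap → 9 8 9 9 9 10 9 10 10 10 9
j→4, i→5; i≥j, return j=4. v = 9 8 9 9 9 10 9 10 10 10 9

4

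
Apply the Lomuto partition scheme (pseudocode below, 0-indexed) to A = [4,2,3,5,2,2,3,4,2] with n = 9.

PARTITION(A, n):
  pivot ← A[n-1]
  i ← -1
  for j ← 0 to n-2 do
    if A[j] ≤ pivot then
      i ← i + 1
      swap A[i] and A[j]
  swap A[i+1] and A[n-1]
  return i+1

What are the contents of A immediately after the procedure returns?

pivot = A[8] = 2; i = -1
j=0: A[0]=4 > 2 → no swap
j=1: A[1]=2 ≤ 2 → i=0, swap A[0],A[1] → [2,4,3,5,2,2,3,4,2]
j=2: A[2]=3 > 2 → no swap
j=3: A[3]=5 > 2 → no swap
j=4: A[4]=2 ≤ 2 → i=1, swap A[1],A[4] → [2,2,3,5,4,2,3,4,2]
j=5: A[5]=2 ≤ 2 → i=2, swap A[2],A[5] → [2,2,2,5,4,3,3,4,2]
j=6: A[6]=3 > 2 → no swap
j=7: A[7]=4 > 2 → no swap
final swap A[3],A[8] → [2,2,2,2,4,3,3,4,5]; return 3

[2,2,2,2,4,3,3,4,5]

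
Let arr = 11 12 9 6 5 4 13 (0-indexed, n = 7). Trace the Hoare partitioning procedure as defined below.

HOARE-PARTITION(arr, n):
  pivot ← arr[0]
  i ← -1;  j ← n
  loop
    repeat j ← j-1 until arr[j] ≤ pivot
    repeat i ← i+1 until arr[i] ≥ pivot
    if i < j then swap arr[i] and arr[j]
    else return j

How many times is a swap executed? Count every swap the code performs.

2

pivot=11
j stops at 5 (4), i stops at 0 (11); swap ⇒ 4 12 9 6 5 11 13
j stops at 4 (5), i stops at 1 (12); swap ⇒ 4 5 9 6 12 11 13
j stops at 3, i stops at 4; i≥j ⇒ return 3. arr=4 5 9 6 12 11 13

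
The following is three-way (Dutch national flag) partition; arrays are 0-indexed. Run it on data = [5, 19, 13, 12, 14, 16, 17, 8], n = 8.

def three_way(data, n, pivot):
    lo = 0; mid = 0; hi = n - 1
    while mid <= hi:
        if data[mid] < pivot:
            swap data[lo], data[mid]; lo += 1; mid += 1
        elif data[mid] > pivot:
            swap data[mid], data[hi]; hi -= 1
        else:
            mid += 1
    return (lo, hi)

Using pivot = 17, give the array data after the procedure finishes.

pivot = 17; lo=0, mid=0, hi=7
data[mid]=5<17: swap data[0],data[0]; lo=1,mid=1 → [5, 19, 13, 12, 14, 16, 17, 8]
data[mid]=19>17: swap data[1],data[7]; hi=6 → [5, 8, 13, 12, 14, 16, 17, 19]
data[mid]=8<17: swap data[1],data[1]; lo=2,mid=2 → [5, 8, 13, 12, 14, 16, 17, 19]
data[mid]=13<17: swap data[2],data[2]; lo=3,mid=3 → [5, 8, 13, 12, 14, 16, 17, 19]
data[mid]=12<17: swap data[3],data[3]; lo=4,mid=4 → [5, 8, 13, 12, 14, 16, 17, 19]
data[mid]=14<17: swap data[4],data[4]; lo=5,mid=5 → [5, 8, 13, 12, 14, 16, 17, 19]
data[mid]=16<17: swap data[5],data[5]; lo=6,mid=6 → [5, 8, 13, 12, 14, 16, 17, 19]
data[mid]=17=17: mid=7
end: lo=6, hi=6; data = [5, 8, 13, 12, 14, 16, 17, 19]

[5, 8, 13, 12, 14, 16, 17, 19]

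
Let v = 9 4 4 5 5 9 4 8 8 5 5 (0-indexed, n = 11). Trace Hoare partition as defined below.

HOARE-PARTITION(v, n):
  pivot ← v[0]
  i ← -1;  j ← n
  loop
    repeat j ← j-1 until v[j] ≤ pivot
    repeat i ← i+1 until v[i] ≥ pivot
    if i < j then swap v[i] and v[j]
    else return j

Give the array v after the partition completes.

pivot=9
j stops at 10 (5), i stops at 0 (9); swap ⇒ 5 4 4 5 5 9 4 8 8 5 9
j stops at 9 (5), i stops at 5 (9); swap ⇒ 5 4 4 5 5 5 4 8 8 9 9
j stops at 8, i stops at 9; i≥j ⇒ return 8. v=5 4 4 5 5 5 4 8 8 9 9

5 4 4 5 5 5 4 8 8 9 9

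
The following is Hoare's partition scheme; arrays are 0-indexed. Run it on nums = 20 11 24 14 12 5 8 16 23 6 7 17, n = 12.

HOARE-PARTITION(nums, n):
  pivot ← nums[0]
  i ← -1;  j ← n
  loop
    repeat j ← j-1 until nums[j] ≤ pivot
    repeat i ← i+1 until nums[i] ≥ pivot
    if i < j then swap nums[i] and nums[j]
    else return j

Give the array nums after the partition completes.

pivot = nums[0] = 20; i = -1, j = 12
j→11 (nums[11]=17≤20), i→0 (nums[0]=20≥20); i<j, swap → 17 11 24 14 12 5 8 16 23 6 7 20
j→10 (nums[10]=7≤20), i→2 (nums[2]=24≥20); i<j, swap → 17 11 7 14 12 5 8 16 23 6 24 20
j→9 (nums[9]=6≤20), i→8 (nums[8]=23≥20); i<j, swap → 17 11 7 14 12 5 8 16 6 23 24 20
j→8, i→9; i≥j, return j=8. nums = 17 11 7 14 12 5 8 16 6 23 24 20

17 11 7 14 12 5 8 16 6 23 24 20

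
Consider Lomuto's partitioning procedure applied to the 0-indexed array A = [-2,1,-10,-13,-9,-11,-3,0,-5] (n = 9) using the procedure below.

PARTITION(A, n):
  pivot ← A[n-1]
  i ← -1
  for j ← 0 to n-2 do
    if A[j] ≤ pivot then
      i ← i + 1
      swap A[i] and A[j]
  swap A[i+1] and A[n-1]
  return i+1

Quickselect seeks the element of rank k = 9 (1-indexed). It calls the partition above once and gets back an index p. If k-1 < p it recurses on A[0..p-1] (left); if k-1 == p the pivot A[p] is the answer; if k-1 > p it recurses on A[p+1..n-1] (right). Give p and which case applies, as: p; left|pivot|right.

4; right

pivot = A[8] = -5; i = -1
j=0: A[0]=-2 > -5 → no swap
j=1: A[1]=1 > -5 → no swap
j=2: A[2]=-10 ≤ -5 → i=0, swap A[0],A[2] → [-10,1,-2,-13,-9,-11,-3,0,-5]
j=3: A[3]=-13 ≤ -5 → i=1, swap A[1],A[3] → [-10,-13,-2,1,-9,-11,-3,0,-5]
j=4: A[4]=-9 ≤ -5 → i=2, swap A[2],A[4] → [-10,-13,-9,1,-2,-11,-3,0,-5]
j=5: A[5]=-11 ≤ -5 → i=3, swap A[3],A[5] → [-10,-13,-9,-11,-2,1,-3,0,-5]
j=6: A[6]=-3 > -5 → no swap
j=7: A[7]=0 > -5 → no swap
final swap A[4],A[8] → [-10,-13,-9,-11,-5,1,-3,0,-2]; return 4
p = 4; k-1 = 8 > 4 ⇒ right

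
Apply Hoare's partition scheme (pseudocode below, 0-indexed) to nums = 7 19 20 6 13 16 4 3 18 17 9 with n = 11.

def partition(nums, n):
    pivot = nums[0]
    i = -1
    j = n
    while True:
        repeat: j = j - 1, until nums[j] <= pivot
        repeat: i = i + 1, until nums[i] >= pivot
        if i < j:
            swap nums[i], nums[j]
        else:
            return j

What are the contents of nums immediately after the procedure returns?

3 4 6 20 13 16 19 7 18 17 9

pivot=7
j stops at 7 (3), i stops at 0 (7); swap ⇒ 3 19 20 6 13 16 4 7 18 17 9
j stops at 6 (4), i stops at 1 (19); swap ⇒ 3 4 20 6 13 16 19 7 18 17 9
j stops at 3 (6), i stops at 2 (20); swap ⇒ 3 4 6 20 13 16 19 7 18 17 9
j stops at 2, i stops at 3; i≥j ⇒ return 2. nums=3 4 6 20 13 16 19 7 18 17 9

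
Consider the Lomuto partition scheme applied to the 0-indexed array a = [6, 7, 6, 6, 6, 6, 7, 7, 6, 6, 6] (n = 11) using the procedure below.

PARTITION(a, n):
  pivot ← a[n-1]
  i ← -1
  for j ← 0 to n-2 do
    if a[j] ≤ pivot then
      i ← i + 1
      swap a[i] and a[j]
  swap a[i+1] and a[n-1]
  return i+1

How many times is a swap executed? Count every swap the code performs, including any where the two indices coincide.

8

pivot=6, i=-1
j=0: 6≤6, i=0, swap(0,0) ⇒ [6, 7, 6, 6, 6, 6, 7, 7, 6, 6, 6]
j=1: 7>6, skip
j=2: 6≤6, i=1, swap(1,2) ⇒ [6, 6, 7, 6, 6, 6, 7, 7, 6, 6, 6]
j=3: 6≤6, i=2, swap(2,3) ⇒ [6, 6, 6, 7, 6, 6, 7, 7, 6, 6, 6]
j=4: 6≤6, i=3, swap(3,4) ⇒ [6, 6, 6, 6, 7, 6, 7, 7, 6, 6, 6]
j=5: 6≤6, i=4, swap(4,5) ⇒ [6, 6, 6, 6, 6, 7, 7, 7, 6, 6, 6]
j=6: 7>6, skip
j=7: 7>6, skip
j=8: 6≤6, i=5, swap(5,8) ⇒ [6, 6, 6, 6, 6, 6, 7, 7, 7, 6, 6]
j=9: 6≤6, i=6, swap(6,9) ⇒ [6, 6, 6, 6, 6, 6, 6, 7, 7, 7, 6]
swap(7,10) ⇒ [6, 6, 6, 6, 6, 6, 6, 6, 7, 7, 7]; return 7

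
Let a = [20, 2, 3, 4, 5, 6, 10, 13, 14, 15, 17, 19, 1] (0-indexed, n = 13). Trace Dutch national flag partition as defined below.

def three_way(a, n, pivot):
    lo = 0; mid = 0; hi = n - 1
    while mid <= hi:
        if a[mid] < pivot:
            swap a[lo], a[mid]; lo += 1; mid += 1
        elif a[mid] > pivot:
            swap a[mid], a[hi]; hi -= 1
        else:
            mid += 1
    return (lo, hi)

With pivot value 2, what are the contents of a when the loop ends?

[1, 2, 4, 5, 6, 10, 13, 14, 15, 17, 19, 3, 20]

pivot = 2; lo=0, mid=0, hi=12
a[mid]=20>2: swap a[0],a[12]; hi=11 → [1, 2, 3, 4, 5, 6, 10, 13, 14, 15, 17, 19, 20]
a[mid]=1<2: swap a[0],a[0]; lo=1,mid=1 → [1, 2, 3, 4, 5, 6, 10, 13, 14, 15, 17, 19, 20]
a[mid]=2=2: mid=2
a[mid]=3>2: swap a[2],a[11]; hi=10 → [1, 2, 19, 4, 5, 6, 10, 13, 14, 15, 17, 3, 20]
a[mid]=19>2: swap a[2],a[10]; hi=9 → [1, 2, 17, 4, 5, 6, 10, 13, 14, 15, 19, 3, 20]
a[mid]=17>2: swap a[2],a[9]; hi=8 → [1, 2, 15, 4, 5, 6, 10, 13, 14, 17, 19, 3, 20]
a[mid]=15>2: swap a[2],a[8]; hi=7 → [1, 2, 14, 4, 5, 6, 10, 13, 15, 17, 19, 3, 20]
a[mid]=14>2: swap a[2],a[7]; hi=6 → [1, 2, 13, 4, 5, 6, 10, 14, 15, 17, 19, 3, 20]
a[mid]=13>2: swap a[2],a[6]; hi=5 → [1, 2, 10, 4, 5, 6, 13, 14, 15, 17, 19, 3, 20]
a[mid]=10>2: swap a[2],a[5]; hi=4 → [1, 2, 6, 4, 5, 10, 13, 14, 15, 17, 19, 3, 20]
a[mid]=6>2: swap a[2],a[4]; hi=3 → [1, 2, 5, 4, 6, 10, 13, 14, 15, 17, 19, 3, 20]
a[mid]=5>2: swap a[2],a[3]; hi=2 → [1, 2, 4, 5, 6, 10, 13, 14, 15, 17, 19, 3, 20]
a[mid]=4>2: swap a[2],a[2]; hi=1 → [1, 2, 4, 5, 6, 10, 13, 14, 15, 17, 19, 3, 20]
end: lo=1, hi=1; a = [1, 2, 4, 5, 6, 10, 13, 14, 15, 17, 19, 3, 20]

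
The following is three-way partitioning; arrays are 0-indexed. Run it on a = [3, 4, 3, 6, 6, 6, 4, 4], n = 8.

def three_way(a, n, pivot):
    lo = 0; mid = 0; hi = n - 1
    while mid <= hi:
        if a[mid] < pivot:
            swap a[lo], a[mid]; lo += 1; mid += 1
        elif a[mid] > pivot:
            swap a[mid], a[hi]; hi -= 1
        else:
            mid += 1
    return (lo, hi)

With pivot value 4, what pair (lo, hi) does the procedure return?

(2, 4)

lo=0 mid=0 hi=7
3<4: swap(0,0), lo=1 mid=1 ⇒ [3, 4, 3, 6, 6, 6, 4, 4]
4=4: mid=2
3<4: swap(1,2), lo=2 mid=3 ⇒ [3, 3, 4, 6, 6, 6, 4, 4]
6>4: swap(3,7), hi=6 ⇒ [3, 3, 4, 4, 6, 6, 4, 6]
4=4: mid=4
6>4: swap(4,6), hi=5 ⇒ [3, 3, 4, 4, 4, 6, 6, 6]
4=4: mid=5
6>4: swap(5,5), hi=4 ⇒ [3, 3, 4, 4, 4, 6, 6, 6]
done. lo=2 hi=4; a=[3, 3, 4, 4, 4, 6, 6, 6]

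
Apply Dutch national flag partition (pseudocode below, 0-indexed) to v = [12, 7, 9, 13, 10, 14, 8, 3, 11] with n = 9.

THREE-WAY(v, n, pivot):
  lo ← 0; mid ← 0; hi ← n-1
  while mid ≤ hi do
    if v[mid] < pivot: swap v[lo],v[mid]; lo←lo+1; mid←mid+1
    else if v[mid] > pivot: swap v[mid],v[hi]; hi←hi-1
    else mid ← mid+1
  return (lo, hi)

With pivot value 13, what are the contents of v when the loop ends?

lo=0 mid=0 hi=8
12<13: swap(0,0), lo=1 mid=1 ⇒ [12, 7, 9, 13, 10, 14, 8, 3, 11]
7<13: swap(1,1), lo=2 mid=2 ⇒ [12, 7, 9, 13, 10, 14, 8, 3, 11]
9<13: swap(2,2), lo=3 mid=3 ⇒ [12, 7, 9, 13, 10, 14, 8, 3, 11]
13=13: mid=4
10<13: swap(3,4), lo=4 mid=5 ⇒ [12, 7, 9, 10, 13, 14, 8, 3, 11]
14>13: swap(5,8), hi=7 ⇒ [12, 7, 9, 10, 13, 11, 8, 3, 14]
11<13: swap(4,5), lo=5 mid=6 ⇒ [12, 7, 9, 10, 11, 13, 8, 3, 14]
8<13: swap(5,6), lo=6 mid=7 ⇒ [12, 7, 9, 10, 11, 8, 13, 3, 14]
3<13: swap(6,7), lo=7 mid=8 ⇒ [12, 7, 9, 10, 11, 8, 3, 13, 14]
done. lo=7 hi=7; v=[12, 7, 9, 10, 11, 8, 3, 13, 14]

[12, 7, 9, 10, 11, 8, 3, 13, 14]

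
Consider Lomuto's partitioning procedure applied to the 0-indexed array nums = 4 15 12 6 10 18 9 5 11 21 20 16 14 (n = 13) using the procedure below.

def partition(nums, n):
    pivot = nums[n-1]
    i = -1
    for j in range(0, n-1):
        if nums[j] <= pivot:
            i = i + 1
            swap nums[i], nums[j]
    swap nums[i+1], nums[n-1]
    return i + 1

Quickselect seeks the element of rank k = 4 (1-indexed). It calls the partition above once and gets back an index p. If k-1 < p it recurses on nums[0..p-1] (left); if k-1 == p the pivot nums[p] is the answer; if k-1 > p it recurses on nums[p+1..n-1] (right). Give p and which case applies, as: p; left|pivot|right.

7; left

pivot = nums[12] = 14; i = -1
j=0: nums[0]=4 ≤ 14 → i=0, swap nums[0],nums[0] (no change) → 4 15 12 6 10 18 9 5 11 21 20 16 14
j=1: nums[1]=15 > 14 → no swap
j=2: nums[2]=12 ≤ 14 → i=1, swap nums[1],nums[2] → 4 12 15 6 10 18 9 5 11 21 20 16 14
j=3: nums[3]=6 ≤ 14 → i=2, swap nums[2],nums[3] → 4 12 6 15 10 18 9 5 11 21 20 16 14
j=4: nums[4]=10 ≤ 14 → i=3, swap nums[3],nums[4] → 4 12 6 10 15 18 9 5 11 21 20 16 14
j=5: nums[5]=18 > 14 → no swap
j=6: nums[6]=9 ≤ 14 → i=4, swap nums[4],nums[6] → 4 12 6 10 9 18 15 5 11 21 20 16 14
j=7: nums[7]=5 ≤ 14 → i=5, swap nums[5],nums[7] → 4 12 6 10 9 5 15 18 11 21 20 16 14
j=8: nums[8]=11 ≤ 14 → i=6, swap nums[6],nums[8] → 4 12 6 10 9 5 11 18 15 21 20 16 14
j=9: nums[9]=21 > 14 → no swap
j=10: nums[10]=20 > 14 → no swap
j=11: nums[11]=16 > 14 → no swap
final swap nums[7],nums[12] → 4 12 6 10 9 5 11 14 15 21 20 16 18; return 7
p = 7; k-1 = 3 < 7 ⇒ left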